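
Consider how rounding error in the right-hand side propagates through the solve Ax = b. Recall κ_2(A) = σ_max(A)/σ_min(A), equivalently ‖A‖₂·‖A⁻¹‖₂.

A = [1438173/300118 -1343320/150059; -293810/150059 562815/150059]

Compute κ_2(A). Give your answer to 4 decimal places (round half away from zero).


271.6000

AᵀA = [14281886641/532963396 -6694224570/133240849; -6694224570/133240849 12551889625/133240849]; tr = 223146869/1844164, det = 366025/1844164
char-poly roots: 121 and 3025/1844164
so κ_2 = √(121 / (3025/1844164)) = 271.6000


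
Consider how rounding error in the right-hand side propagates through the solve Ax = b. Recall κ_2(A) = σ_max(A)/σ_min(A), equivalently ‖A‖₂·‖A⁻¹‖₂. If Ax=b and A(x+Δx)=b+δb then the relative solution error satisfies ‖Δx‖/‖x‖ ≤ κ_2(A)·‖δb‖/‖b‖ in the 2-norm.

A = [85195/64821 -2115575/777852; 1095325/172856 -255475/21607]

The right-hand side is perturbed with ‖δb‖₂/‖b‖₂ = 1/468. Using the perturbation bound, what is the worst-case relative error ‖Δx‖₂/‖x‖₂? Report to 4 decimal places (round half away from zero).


M = AᵀA = [6699676225/159971904 -4709002375/59989464; -4709002375/59989464 52981740625/359936784]. tr(M)=941951725/4981824, det(M)=228765625/79709184
λ_max, λ_min = (941951725/4981824 ± √886988134710225625/24818570366976)/2 = 3025/16, 75625/4981824
so κ_2 = √((3025/16) / (75625/4981824)) = 111.6000
perturbation bound = 111.6000·1/468 = 0.2385

0.2385


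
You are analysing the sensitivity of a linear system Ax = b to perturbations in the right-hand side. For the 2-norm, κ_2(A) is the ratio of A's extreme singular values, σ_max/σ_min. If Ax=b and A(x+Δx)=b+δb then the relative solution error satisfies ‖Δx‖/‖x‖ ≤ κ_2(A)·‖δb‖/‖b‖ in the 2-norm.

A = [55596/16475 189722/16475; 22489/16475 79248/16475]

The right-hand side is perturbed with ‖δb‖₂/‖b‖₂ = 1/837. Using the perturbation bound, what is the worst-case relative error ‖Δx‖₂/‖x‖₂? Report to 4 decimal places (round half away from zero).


AᵀA = [3596670337/271425625 12329992584/271425625; 12329992584/271425625 42274682788/271425625]; tr = 73394165/434281, det = 114244/434281
char-poly roots: 169 and 676/434281
κ_2(A) = √(λ_max/λ_min) = √(169 / (676/434281)) = 329.5000
worst-case relative error ≤ 329.5000 × 1/837 = 0.3937

0.3937


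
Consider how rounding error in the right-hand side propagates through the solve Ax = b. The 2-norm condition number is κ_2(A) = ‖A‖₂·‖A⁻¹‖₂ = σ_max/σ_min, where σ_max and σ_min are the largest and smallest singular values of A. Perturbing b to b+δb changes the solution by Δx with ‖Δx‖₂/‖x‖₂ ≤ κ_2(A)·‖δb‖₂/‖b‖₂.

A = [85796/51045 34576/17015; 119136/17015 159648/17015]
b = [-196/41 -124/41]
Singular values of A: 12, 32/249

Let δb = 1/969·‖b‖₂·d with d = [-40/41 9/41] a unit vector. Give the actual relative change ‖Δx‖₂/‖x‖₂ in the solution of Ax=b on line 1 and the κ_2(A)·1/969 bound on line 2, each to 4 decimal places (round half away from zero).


0.0015
0.0964

largest singular value 12, smallest 32/249
condition number: 12 ÷ (32/249) = 93.3750
bound on ‖Δx‖/‖x‖: κ·ε = 93.3750·1/969 = 0.0964
solve Ax = b  →  x = [-25.1000 18.4083]
2-norm of b is 5.6569; of x, 31.1268
with δb = [-0.0057 0.0013], A·Δx = δb → ‖Δx‖ = 0.0454
realised ‖Δx‖/‖x‖ = 0.0015
realised/bound (from unrounded values) ≈ 0.0151


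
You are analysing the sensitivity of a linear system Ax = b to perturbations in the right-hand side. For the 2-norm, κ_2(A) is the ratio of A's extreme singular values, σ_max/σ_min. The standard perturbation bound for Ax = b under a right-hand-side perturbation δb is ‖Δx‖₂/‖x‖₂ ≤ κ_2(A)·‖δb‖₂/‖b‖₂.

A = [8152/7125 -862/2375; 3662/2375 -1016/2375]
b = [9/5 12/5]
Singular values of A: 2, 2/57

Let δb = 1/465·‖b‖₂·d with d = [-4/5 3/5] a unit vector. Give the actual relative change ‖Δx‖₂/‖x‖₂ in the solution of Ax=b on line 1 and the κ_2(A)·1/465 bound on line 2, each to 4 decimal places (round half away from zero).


σ_max = 2, σ_min = 2/57
κ = σ_max/σ_min = 2/(2/57) = 57.0000
bound on ‖Δx‖/‖x‖: κ·ε = 57.0000·1/465 = 0.1226
solve Ax = b  →  x = [1.4400 -0.4200]
‖b‖₂ = 3.0000 and ‖x‖₂ = 1.5000
δb = ε·‖b‖·d = [-0.0052 0.0039]; solving A·Δx = δb gives ‖Δx‖ = 0.1839
realised ‖Δx‖/‖x‖ = 0.1226
tightness: 0.1226 against a bound of 0.1226; the bound is attained (ratio 1)

0.1226
0.1226


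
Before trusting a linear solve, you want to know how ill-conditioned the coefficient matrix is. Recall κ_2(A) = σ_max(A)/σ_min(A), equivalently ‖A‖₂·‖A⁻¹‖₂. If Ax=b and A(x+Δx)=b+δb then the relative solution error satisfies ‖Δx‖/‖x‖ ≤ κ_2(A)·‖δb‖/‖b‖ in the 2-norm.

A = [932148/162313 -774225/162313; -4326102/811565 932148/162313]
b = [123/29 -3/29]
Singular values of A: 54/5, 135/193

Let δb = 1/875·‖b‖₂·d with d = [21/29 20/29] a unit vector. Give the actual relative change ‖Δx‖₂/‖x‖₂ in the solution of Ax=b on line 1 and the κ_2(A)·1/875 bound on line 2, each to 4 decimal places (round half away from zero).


0.0016
0.0176

σ_max = 54/5, σ_min = 135/193
κ = σ_max/σ_min = (54/5)/(135/193) = 15.4400
bound on ‖Δx‖/‖x‖: κ·ε = 15.4400·1/875 = 0.0176
solve Ax = b  →  x = [3.1590 2.9142]
2-norm of b is 4.2426; of x, 4.2979
re-solving with b+δb shifts x by Δx of norm 0.0069
dividing the unrounded norms, ‖Δx‖/‖x‖ = 0.0016
realised/bound (from unrounded values) ≈ 0.0914


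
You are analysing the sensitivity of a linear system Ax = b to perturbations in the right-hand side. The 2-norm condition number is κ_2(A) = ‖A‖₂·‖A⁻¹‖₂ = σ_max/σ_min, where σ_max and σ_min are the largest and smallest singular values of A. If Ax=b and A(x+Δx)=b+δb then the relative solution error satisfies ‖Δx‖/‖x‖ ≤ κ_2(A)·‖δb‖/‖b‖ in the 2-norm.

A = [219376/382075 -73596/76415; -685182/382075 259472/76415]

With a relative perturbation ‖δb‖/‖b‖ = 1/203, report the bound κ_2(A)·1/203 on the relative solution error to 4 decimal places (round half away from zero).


0.3543

AᵀA = [828160324/233570089 -1551445920/233570089; -1551445920/233570089 2909683600/233570089]; tr = 12933716/808201, det = 40000/808201
char-poly roots: 16 and 2500/808201
κ = σ_max/σ_min = 4/(50/899) = 71.9200
worst-case relative error ≤ 71.9200 × 1/203 = 0.3543


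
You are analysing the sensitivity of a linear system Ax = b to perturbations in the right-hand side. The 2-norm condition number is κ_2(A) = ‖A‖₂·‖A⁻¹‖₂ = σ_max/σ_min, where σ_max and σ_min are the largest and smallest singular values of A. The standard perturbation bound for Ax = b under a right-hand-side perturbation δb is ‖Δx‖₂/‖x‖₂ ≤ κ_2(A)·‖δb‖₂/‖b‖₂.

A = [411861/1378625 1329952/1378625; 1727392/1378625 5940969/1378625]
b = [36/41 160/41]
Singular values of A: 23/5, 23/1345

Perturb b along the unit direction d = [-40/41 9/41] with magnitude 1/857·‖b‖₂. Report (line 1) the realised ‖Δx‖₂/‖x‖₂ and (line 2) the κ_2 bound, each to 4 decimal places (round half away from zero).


0.3139
0.3139

largest singular value 23/5, smallest 23/1345
condition number: (23/5) ÷ (23/1345) = 269.0000
bound on ‖Δx‖/‖x‖: κ·ε = 269.0000·1/857 = 0.3139
solve Ax = b  →  x = [0.2435 0.8348]
‖b‖ = 4.0000, ‖x‖ = 0.8696
with δb = [-0.0046 0.0010], A·Δx = δb → ‖Δx‖ = 0.2729
dividing the unrounded norms, ‖Δx‖/‖x‖ = 0.3139
tightness: 0.3139 against a bound of 0.3139; the bound is attained (ratio 1)


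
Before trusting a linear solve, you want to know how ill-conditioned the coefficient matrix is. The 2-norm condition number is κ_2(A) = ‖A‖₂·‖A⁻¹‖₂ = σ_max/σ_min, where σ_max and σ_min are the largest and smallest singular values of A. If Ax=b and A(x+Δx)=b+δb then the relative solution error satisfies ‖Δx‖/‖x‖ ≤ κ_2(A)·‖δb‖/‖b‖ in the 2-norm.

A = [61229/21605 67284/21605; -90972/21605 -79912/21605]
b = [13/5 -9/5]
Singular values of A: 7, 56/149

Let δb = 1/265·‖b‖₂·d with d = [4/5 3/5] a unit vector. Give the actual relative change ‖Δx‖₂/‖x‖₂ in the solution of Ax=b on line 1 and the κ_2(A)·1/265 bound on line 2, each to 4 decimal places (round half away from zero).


0.0118
0.0703

σ_max = 7, σ_min = 56/149
κ_2(A) = 7 / (56/149) = 18.6250
κ_2(A)·‖δb‖/‖b‖ = 0.0703
solve Ax = b  →  x = [-1.5246 2.2223]
‖b‖₂ = 3.1623 and ‖x‖₂ = 2.6950
δb = ε·‖b‖·d = [0.0095 0.0072]; solving A·Δx = δb gives ‖Δx‖ = 0.0318
dividing the unrounded norms, ‖Δx‖/‖x‖ = 0.0118
realised/bound (from unrounded values) ≈ 0.1676


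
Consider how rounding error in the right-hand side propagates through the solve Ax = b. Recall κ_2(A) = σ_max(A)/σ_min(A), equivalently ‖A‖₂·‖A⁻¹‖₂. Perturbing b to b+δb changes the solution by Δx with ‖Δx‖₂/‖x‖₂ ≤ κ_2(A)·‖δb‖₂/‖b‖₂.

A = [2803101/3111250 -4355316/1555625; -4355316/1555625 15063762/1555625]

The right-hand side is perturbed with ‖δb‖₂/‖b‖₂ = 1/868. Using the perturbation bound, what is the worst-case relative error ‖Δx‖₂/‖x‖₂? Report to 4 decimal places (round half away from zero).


M = AᵀA = [133971976089/15487802500 -114738622362/3871950625; -114738622362/3871950625 393417124884/3871950625]. tr(M)=2732224761/24780484, det(M)=4862025/6195121
eigenvalues of AᵀA: λ = (tr ± √(tr²−4·det))/2 = 441/4, 44100/6195121
so κ_2 = √((441/4) / (44100/6195121)) = 124.4500
bound on ‖Δx‖/‖x‖: κ·ε = 124.4500·1/868 = 0.1434

0.1434


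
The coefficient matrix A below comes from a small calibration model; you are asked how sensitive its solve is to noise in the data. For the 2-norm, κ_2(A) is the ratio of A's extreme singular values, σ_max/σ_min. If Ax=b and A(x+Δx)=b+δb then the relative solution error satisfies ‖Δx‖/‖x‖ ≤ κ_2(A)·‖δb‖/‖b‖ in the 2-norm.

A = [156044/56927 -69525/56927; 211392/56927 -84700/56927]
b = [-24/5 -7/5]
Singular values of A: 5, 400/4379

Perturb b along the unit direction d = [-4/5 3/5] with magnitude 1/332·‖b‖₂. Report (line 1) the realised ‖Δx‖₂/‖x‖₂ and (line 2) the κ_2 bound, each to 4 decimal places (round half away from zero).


0.0050
0.1649

largest singular value 5, smallest 400/4379
κ_2(A) = 5 / (400/4379) = 54.7375
κ_2(A)·‖δb‖/‖b‖ = 0.1649
solve Ax = b  →  x = [11.8933 30.6238]
‖b‖ = 5.0000, ‖x‖ = 32.8522
re-solving with b+δb shifts x by Δx of norm 0.1649
dividing the unrounded norms, ‖Δx‖/‖x‖ = 0.0050
realised/bound (from unrounded values) ≈ 0.0304


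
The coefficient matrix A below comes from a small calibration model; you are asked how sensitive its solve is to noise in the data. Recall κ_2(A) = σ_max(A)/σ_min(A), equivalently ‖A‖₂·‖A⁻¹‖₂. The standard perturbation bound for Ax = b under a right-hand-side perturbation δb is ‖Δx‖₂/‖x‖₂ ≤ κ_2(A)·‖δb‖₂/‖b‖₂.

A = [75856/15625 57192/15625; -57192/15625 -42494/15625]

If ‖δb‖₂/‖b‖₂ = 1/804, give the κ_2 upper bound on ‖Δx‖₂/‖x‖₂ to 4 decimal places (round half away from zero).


0.3692

M = AᵀA = [361002304/9765625 270746928/9765625; 270746928/9765625 203066596/9765625]. tr(M)=22562756/390625, det(M)=369664/9765625
solving λ² − 22562756/390625·λ + 369664/9765625 = 0 gives λ = 1444/25, 256/390625
κ_2(A) = √(λ_max/λ_min) = √((1444/25) / (256/390625)) = 296.8750
bound on ‖Δx‖/‖x‖: κ·ε = 296.8750·1/804 = 0.3692


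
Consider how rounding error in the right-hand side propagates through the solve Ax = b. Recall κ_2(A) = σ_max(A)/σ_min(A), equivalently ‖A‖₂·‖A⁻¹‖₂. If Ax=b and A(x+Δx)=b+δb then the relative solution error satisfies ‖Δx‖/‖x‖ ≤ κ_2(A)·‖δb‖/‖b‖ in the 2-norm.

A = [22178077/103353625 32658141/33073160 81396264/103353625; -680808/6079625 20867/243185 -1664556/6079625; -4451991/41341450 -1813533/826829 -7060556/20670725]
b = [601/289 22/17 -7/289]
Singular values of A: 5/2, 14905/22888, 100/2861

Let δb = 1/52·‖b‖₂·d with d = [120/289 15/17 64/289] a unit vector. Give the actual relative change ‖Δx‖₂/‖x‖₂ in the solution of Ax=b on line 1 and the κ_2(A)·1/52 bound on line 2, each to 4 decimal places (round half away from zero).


0.0235
1.3755

from the listed singular values, σ₁ = 5/2, σ_n = 100/2861
κ = σ_max/σ_min = (5/2)/(100/2861) = 71.5250
worst-case relative error ≤ 71.5250 × 1/52 = 1.3755
solve Ax = b  →  x = [-54.4871 -0.0460 17.5443]
2-norm of b is 2.4495; of x, 57.2420
Δx = A⁻¹·δb where δb = 1/52·2.4495·d; ‖Δx‖ = 1.3477
realised ‖Δx‖/‖x‖ = 0.0235
so the bound overstates the realised error by a factor of ≈ 58.4224 (computed from the unrounded values)


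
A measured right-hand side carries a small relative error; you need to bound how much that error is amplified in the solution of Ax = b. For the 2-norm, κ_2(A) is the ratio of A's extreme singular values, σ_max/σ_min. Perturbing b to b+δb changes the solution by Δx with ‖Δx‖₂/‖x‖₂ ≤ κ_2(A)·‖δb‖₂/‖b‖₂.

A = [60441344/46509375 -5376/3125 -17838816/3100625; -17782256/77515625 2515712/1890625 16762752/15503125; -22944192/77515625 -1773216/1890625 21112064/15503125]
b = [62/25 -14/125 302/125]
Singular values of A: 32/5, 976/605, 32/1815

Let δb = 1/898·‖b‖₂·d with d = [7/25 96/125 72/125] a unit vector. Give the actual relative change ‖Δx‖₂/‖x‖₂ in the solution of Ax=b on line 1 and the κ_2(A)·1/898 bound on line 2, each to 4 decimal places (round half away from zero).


σ_max = 32/5, σ_min = 32/1815
condition number: (32/5) ÷ (32/1815) = 363.0000
κ_2(A)·‖δb‖/‖b‖ = 0.4042
solve Ax = b  →  x = [110.6604 -1.2777 24.9469]
‖b‖₂ = 3.4641 and ‖x‖₂ = 113.4447
Δx = A⁻¹·δb where δb = 1/898·3.4641·d; ‖Δx‖ = 0.2188
dividing the unrounded norms, ‖Δx‖/‖x‖ = 0.0019
realised/bound (from unrounded values) ≈ 0.0048

0.0019
0.4042


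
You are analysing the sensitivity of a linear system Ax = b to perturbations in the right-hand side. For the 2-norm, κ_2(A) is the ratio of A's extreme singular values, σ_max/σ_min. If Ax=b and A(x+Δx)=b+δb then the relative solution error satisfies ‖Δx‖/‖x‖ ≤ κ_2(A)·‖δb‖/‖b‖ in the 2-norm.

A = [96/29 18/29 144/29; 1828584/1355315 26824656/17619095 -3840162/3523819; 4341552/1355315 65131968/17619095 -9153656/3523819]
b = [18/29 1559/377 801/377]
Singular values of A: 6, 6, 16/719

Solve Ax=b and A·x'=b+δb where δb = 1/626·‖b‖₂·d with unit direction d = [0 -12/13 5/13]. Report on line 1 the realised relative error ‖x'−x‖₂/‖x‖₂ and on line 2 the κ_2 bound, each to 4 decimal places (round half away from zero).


from the listed singular values, σ₁ = 6, σ_n = 16/719
κ_2(A) = 6 / (16/719) = 269.6250
worst-case relative error ≤ 269.6250 × 1/626 = 0.4307
solve Ax = b  →  x = [81.2875 -99.1487 -41.6731]
2-norm of b is 4.6904; of x, 134.8138
δb = ε·‖b‖·d = [0.0000 -0.0069 0.0029]; solving A·Δx = δb gives ‖Δx‖ = 0.3367
relative error = 0.0025
so the bound overstates the realised error by a factor of ≈ 172.4544 (computed from the unrounded values)

0.0025
0.4307


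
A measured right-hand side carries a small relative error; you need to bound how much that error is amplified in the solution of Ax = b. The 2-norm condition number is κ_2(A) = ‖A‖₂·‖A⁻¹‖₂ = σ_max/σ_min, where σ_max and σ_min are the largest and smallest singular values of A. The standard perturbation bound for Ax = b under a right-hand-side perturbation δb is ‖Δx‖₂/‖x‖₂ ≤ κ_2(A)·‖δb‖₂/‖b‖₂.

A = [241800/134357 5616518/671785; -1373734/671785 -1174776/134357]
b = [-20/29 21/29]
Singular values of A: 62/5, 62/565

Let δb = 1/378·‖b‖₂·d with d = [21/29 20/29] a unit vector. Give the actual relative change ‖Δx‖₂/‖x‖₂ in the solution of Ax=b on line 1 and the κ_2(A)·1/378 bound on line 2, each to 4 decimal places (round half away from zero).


largest singular value 62/5, smallest 62/565
κ = σ_max/σ_min = (62/5)/(62/565) = 113.0000
perturbation bound = 113.0000·1/378 = 0.2989
solve Ax = b  →  x = [-0.0177 -0.0787]
2-norm of b is 1.0000; of x, 0.0806
δb = ε·‖b‖·d = [0.0019 0.0018]; solving A·Δx = δb gives ‖Δx‖ = 0.0241
relative error = 0.2989
so the bound is sharp here: realised error equals the bound

0.2989
0.2989


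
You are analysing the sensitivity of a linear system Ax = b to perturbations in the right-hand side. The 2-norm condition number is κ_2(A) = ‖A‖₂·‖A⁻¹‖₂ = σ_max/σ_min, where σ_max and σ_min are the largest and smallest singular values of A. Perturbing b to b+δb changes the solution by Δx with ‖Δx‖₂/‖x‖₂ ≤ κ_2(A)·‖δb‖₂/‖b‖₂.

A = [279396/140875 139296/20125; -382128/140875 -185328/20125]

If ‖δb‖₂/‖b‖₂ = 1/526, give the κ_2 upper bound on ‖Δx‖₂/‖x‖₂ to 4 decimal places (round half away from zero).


0.5356

AᵀA = [8963357328/793830625 4389510528/113404375; 4389510528/113404375 2149993728/16200625]; tr = 182900880/1270129, det = 331776/1270129
λ_max, λ_min = (182900880/1270129 ± √33451046311497984/1613227676641)/2 = 144, 2304/1270129
κ = σ_max/σ_min = 12/(48/1127) = 281.7500
perturbation bound = 281.7500·1/526 = 0.5356


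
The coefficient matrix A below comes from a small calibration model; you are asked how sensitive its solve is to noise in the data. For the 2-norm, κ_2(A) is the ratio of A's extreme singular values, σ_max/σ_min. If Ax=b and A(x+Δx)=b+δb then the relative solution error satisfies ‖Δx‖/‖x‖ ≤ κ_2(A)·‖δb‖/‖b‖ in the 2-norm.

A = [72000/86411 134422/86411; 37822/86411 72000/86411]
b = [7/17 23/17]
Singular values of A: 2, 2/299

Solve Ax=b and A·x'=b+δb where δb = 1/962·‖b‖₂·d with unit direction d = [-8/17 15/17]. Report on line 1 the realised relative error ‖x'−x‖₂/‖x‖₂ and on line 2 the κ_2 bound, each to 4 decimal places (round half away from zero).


0.0015
0.3108

σ_max = 2, σ_min = 2/299
κ_2(A) = 2 / (2/299) = 299.0000
perturbation bound = 299.0000·1/962 = 0.3108
solve Ax = b  →  x = [-131.6765 70.7941]
‖b‖ = 1.4142, ‖x‖ = 149.5008
Δx = A⁻¹·δb where δb = 1/962·1.4142·d; ‖Δx‖ = 0.2198
relative error = 0.0015
so the bound overstates the realised error by a factor of ≈ 211.4261 (computed from the unrounded values)


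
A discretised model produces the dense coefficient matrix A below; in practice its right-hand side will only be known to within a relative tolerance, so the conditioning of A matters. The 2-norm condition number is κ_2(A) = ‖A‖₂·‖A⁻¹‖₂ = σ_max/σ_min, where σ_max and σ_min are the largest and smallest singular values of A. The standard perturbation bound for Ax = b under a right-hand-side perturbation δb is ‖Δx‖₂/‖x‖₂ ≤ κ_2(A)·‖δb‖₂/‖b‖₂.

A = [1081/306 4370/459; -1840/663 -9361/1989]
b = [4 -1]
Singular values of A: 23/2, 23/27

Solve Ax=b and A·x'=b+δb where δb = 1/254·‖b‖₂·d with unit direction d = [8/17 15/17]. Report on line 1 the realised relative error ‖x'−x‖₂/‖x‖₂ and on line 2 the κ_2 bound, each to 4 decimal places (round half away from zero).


largest singular value 23/2, smallest 23/27
κ = σ_max/σ_min = (23/2)/(23/27) = 13.5000
worst-case relative error ≤ 13.5000 × 1/254 = 0.0531
solve Ax = b  →  x = [-0.9498 0.7726]
‖b‖ = 4.1231, ‖x‖ = 1.2244
δb = ε·‖b‖·d = [0.0076 0.0143]; solving A·Δx = δb gives ‖Δx‖ = 0.0191
realised ‖Δx‖/‖x‖ = 0.0156
so the bound overstates the realised error by a factor of ≈ 3.4149 (computed from the unrounded values)

0.0156
0.0531


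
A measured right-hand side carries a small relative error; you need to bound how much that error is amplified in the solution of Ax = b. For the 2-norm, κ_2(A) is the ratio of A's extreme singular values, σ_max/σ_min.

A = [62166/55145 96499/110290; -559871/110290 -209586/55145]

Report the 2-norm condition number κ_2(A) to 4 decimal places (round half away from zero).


form AᵀA = [39133133/1447220 7337304/361805; 7337304/361805 22012757/1447220] with trace 6114589/144722 and determinant 28561/1157776
eigenvalues of AᵀA: λ = (tr ± √(tr²−4·det))/2 = 169/4, 169/289444
κ_2(A) = √(λ_max/λ_min) = √((169/4) / (169/289444)) = 269.0000

269.0000


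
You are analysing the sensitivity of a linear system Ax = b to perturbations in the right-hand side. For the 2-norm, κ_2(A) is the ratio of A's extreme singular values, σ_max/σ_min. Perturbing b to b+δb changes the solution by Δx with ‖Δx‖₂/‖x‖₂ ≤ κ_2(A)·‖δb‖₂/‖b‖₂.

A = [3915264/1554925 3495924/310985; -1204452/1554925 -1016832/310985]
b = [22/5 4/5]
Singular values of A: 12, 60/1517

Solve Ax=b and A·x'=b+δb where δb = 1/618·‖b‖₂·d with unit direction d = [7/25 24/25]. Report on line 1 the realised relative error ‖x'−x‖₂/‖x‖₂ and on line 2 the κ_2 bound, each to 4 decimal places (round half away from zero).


σ_max = 12, σ_min = 60/1517
κ_2(A) = 12 / (60/1517) = 303.4000
worst-case relative error ≤ 303.4000 × 1/618 = 0.4909
solve Ax = b  →  x = [-49.2602 11.4252]
2-norm of b is 4.4721; of x, 50.5678
with δb = [0.0020 0.0069], A·Δx = δb → ‖Δx‖ = 0.1830
realised ‖Δx‖/‖x‖ = 0.0036
realised/bound (from unrounded values) ≈ 0.0074

0.0036
0.4909


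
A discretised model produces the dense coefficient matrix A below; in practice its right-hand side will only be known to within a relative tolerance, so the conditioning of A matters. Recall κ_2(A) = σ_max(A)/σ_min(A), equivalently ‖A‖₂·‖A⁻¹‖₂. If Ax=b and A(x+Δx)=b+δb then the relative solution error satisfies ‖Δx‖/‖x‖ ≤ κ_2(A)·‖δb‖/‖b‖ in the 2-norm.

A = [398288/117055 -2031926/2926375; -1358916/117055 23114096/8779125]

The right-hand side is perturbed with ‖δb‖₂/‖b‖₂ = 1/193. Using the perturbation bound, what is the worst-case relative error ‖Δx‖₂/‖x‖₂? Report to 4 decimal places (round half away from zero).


AᵀA = [80211441040/548074921 -90234640288/2740374605; -90234640288/2740374605 914271909316/123316857225]; tr = 11280098836/73359225, det = 59105344/73359225
λ_max, λ_min = (11280098836/73359225 ± √127223286061011761296/5381575892600625)/2 = 3844/25, 15376/2934369
κ = σ_max/σ_min = (62/5)/(124/1713) = 171.3000
perturbation bound = 171.3000·1/193 = 0.8876

0.8876


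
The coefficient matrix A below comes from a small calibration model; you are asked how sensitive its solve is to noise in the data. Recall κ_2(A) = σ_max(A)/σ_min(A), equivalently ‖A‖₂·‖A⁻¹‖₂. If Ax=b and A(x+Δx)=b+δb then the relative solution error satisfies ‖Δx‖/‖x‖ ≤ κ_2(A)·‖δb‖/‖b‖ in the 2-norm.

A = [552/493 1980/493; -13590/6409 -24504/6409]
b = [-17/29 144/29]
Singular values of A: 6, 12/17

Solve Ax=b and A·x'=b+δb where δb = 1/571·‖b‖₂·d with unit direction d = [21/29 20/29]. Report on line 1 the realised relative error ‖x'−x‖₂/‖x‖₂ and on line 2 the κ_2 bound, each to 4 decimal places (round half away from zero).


from the listed singular values, σ₁ = 6, σ_n = 12/17
κ_2(A) = 6 / (12/17) = 8.5000
perturbation bound = 8.5000·1/571 = 0.0149
solve Ax = b  →  x = [-4.1795 1.0192]
‖b‖₂ = 5.0000 and ‖x‖₂ = 4.3020
δb = ε·‖b‖·d = [0.0063 0.0060]; solving A·Δx = δb gives ‖Δx‖ = 0.0124
dividing the unrounded norms, ‖Δx‖/‖x‖ = 0.0029
realised/bound (from unrounded values) ≈ 0.1937

0.0029
0.0149


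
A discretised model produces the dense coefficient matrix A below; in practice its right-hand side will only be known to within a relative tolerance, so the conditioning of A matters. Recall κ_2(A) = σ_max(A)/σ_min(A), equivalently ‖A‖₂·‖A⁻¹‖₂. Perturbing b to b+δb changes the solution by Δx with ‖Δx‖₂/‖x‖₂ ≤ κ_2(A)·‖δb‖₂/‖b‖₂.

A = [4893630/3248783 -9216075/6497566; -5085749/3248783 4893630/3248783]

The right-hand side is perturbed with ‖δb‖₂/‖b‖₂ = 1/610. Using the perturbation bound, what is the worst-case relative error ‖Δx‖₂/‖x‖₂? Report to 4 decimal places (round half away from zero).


AᵀA = [59230032661/12550048729 -56406426195/12550048729; -56406426195/12550048729 214894764225/50200194916]; tr = 537235309/59691076, det = 140625/59691076
eigenvalues of AᵀA: λ = (tr ± √(tr²−4·det))/2 = 9, 15625/59691076
κ = σ_max/σ_min = 3/(125/7726) = 185.4240
κ_2(A)·‖δb‖/‖b‖ = 0.3040

0.3040


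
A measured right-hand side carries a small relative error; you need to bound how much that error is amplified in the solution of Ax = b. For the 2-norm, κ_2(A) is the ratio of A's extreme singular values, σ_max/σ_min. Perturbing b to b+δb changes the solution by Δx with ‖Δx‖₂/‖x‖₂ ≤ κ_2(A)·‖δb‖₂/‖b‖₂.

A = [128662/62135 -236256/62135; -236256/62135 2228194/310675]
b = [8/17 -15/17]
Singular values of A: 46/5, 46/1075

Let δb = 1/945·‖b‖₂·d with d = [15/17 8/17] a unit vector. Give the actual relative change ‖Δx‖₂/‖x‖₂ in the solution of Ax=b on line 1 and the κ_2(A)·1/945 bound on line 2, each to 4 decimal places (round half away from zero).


0.2275
0.2275

σ_max = 46/5, σ_min = 46/1075
κ = σ_max/σ_min = (46/5)/(46/1075) = 215.0000
bound on ‖Δx‖/‖x‖: κ·ε = 215.0000·1/945 = 0.2275
solve Ax = b  →  x = [0.0512 -0.0959]
‖b‖₂ = 1.0000 and ‖x‖₂ = 0.1087
re-solving with b+δb shifts x by Δx of norm 0.0247
realised ‖Δx‖/‖x‖ = 0.2275
realised/bound = 1 exactly: the bound is attained for this b and d


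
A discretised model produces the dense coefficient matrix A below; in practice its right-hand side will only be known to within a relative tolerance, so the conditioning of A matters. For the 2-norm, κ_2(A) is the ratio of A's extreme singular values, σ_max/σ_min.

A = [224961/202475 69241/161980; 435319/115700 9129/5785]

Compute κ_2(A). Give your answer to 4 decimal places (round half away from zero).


AᵀA = [16152557089/1049500816 420607710/65593801; 420607710/65593801 2805272425/1049500816]; tr = 56088253/3105032, det = 2088025/99361024
eigenvalues of AᵀA: λ = (tr ± √(tr²−4·det))/2 = 289/16, 7225/6210064
σ_max=√(289/16)=(17/4), σ_min=√(7225/6210064)=(85/2492) → κ = 124.6000

124.6000


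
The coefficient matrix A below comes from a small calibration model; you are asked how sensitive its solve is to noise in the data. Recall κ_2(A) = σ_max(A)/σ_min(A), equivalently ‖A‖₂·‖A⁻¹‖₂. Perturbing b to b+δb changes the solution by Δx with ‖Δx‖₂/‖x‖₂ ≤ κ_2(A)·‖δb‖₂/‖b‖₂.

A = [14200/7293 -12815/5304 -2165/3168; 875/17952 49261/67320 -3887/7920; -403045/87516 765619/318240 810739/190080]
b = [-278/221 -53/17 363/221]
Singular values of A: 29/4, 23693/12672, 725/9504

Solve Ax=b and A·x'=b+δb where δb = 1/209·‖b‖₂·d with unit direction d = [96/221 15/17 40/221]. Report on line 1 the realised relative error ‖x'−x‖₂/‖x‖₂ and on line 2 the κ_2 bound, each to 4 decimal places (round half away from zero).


0.0060
0.4547

largest singular value 29/4, smallest 725/9504
condition number: (29/4) ÷ (725/9504) = 95.0400
κ_2(A)·‖δb‖/‖b‖ = 0.4547
solve Ax = b  →  x = [-28.6683 -16.5812 -21.2169]
‖b‖ = 3.7417, ‖x‖ = 39.3315
δb = ε·‖b‖·d = [0.0078 0.0158 0.0032]; solving A·Δx = δb gives ‖Δx‖ = 0.2347
relative error = 0.0060
tightness: 0.0060 against a bound of 0.4547 (unrounded ratio ≈ 0.0131)


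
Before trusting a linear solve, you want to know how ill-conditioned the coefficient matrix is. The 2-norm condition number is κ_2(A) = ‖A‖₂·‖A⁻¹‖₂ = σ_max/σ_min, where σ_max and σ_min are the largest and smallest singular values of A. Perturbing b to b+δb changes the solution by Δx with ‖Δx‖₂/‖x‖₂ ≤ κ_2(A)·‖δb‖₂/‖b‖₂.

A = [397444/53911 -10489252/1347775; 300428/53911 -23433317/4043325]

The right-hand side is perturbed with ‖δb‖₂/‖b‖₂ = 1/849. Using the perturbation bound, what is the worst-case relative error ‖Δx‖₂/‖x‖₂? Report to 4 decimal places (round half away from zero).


0.3284

AᵀA = [8559266080/100220549 -134804795692/1503308235; -134804795692/1503308235 2123227604549/22549623525]; tr = 139622843881/777573225, det = 322417936/777573225
solving λ² − 139622843881/777573225·λ + 322417936/777573225 = 0 gives λ = 4489/25, 71824/31102929
so κ_2 = √((4489/25) / (71824/31102929)) = 278.8500
κ_2(A)·‖δb‖/‖b‖ = 0.3284


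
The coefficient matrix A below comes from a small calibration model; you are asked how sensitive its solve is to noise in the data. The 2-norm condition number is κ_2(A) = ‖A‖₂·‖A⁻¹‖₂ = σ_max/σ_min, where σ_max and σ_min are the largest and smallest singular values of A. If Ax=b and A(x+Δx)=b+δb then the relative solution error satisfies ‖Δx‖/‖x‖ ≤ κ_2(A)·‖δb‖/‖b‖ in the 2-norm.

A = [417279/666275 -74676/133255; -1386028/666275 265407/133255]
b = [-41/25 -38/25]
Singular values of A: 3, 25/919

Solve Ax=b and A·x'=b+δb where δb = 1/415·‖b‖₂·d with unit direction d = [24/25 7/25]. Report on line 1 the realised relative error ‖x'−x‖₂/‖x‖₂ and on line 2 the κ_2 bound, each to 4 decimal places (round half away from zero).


from the listed singular values, σ₁ = 3, σ_n = 25/919
κ = σ_max/σ_min = 3/(25/919) = 110.2800
κ_2(A)·‖δb‖/‖b‖ = 0.2657
solve Ax = b  →  x = [-50.4621 -53.4685]
‖b‖₂ = 2.2361 and ‖x‖₂ = 73.5208
with δb = [0.0052 0.0015], A·Δx = δb → ‖Δx‖ = 0.1981
realised ‖Δx‖/‖x‖ = 0.0027
so the bound overstates the realised error by a factor of ≈ 98.6384 (computed from the unrounded values)

0.0027
0.2657


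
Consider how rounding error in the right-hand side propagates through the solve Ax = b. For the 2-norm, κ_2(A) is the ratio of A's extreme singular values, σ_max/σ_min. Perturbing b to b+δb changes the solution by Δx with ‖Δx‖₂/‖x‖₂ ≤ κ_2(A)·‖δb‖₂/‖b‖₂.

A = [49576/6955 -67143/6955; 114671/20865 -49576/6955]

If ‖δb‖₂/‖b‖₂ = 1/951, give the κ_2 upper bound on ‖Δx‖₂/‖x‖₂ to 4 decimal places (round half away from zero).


0.1053

M = AᵀA = [1410778249/17413929 -626838944/5804643; -626838944/5804643 278638489/1934881]. tr(M)=3918524650/17413929, det(M)=9765625/1934881
λ_max, λ_min = (3918524650/17413929 ± √15348713348243560000/303244923217041)/2 = 225, 390625/17413929
κ_2(A) = √(λ_max/λ_min) = √(225 / (390625/17413929)) = 100.1520
κ_2(A)·‖δb‖/‖b‖ = 0.1053


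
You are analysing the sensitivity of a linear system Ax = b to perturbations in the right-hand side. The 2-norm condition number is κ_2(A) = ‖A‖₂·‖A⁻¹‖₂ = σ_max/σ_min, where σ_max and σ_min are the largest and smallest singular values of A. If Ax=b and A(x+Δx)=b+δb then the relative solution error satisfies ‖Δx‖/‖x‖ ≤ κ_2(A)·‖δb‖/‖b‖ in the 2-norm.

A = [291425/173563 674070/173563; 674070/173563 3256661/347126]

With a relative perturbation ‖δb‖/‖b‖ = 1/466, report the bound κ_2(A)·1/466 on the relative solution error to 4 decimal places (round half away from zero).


form AᵀA = [3191117725/178249201 7657098165/178249201; 7657098165/178249201 73510783009/712996804] with trace 510504461/4218916 and determinant 1890625/4218916
char-poly roots: 121 and 15625/4218916
so κ_2 = √(121 / (15625/4218916)) = 180.7520
worst-case relative error ≤ 180.7520 × 1/466 = 0.3879

0.3879


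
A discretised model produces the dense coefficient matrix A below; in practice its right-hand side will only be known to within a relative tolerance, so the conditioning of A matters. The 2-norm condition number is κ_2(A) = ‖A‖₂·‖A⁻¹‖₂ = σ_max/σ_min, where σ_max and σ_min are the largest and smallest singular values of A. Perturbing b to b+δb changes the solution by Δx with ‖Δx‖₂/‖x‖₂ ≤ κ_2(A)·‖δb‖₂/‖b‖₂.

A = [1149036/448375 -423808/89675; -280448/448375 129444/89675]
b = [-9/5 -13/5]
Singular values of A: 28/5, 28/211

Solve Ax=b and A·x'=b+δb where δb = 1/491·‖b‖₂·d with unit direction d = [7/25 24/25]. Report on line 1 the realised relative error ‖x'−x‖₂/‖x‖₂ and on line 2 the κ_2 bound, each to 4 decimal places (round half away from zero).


0.0021
0.0859

σ_max = 28/5, σ_min = 28/211
κ_2(A) = (28/5) / (28/211) = 42.2000
worst-case relative error ≤ 42.2000 × 1/491 = 0.0859
solve Ax = b  →  x = [-20.0315 -10.4811]
‖b‖₂ = 3.1623 and ‖x‖₂ = 22.6078
Δx = A⁻¹·δb where δb = 1/491·3.1623·d; ‖Δx‖ = 0.0485
relative error = 0.0021
realised/bound (from unrounded values) ≈ 0.0250


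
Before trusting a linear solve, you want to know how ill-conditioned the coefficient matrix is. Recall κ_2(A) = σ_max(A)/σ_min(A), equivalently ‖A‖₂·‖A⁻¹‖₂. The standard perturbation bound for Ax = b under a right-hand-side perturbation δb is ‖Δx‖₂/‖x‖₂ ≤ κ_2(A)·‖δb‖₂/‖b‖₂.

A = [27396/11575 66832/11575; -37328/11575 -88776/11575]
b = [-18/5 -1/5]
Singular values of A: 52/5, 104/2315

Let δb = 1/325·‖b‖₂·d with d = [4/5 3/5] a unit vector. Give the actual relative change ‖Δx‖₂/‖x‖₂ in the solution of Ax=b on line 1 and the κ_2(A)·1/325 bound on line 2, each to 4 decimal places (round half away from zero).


largest singular value 52/5, smallest 104/2315
condition number: (52/5) ÷ (104/2315) = 231.5000
worst-case relative error ≤ 231.5000 × 1/325 = 0.7123
solve Ax = b  →  x = [61.5680 -25.8617]
‖b‖ = 3.6056, ‖x‖ = 66.7791
δb = ε·‖b‖·d = [0.0089 0.0067]; solving A·Δx = δb gives ‖Δx‖ = 0.2469
realised ‖Δx‖/‖x‖ = 0.0037
realised/bound (from unrounded values) ≈ 0.0052

0.0037
0.7123


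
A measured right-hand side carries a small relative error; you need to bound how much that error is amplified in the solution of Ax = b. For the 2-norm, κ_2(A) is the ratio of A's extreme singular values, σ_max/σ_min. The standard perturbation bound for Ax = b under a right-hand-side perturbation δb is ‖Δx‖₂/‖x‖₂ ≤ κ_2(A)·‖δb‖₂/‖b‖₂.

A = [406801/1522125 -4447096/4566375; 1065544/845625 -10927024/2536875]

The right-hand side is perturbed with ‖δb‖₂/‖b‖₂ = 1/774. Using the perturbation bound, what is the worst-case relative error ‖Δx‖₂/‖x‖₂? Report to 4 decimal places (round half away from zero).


form AᵀA = [57170304361/34456640625 -587940684856/103369921875; -587940684856/103369921875 6047474541376/310109765625] with trace 10499211649/496175625 and determinant 71639296/12404390625
eigenvalues of AᵀA: λ = (tr ± √(tr²−4·det))/2 = 529/25, 135424/496175625
κ_2(A) = √(λ_max/λ_min) = √((529/25) / (135424/496175625)) = 278.4375
bound on ‖Δx‖/‖x‖: κ·ε = 278.4375·1/774 = 0.3597

0.3597


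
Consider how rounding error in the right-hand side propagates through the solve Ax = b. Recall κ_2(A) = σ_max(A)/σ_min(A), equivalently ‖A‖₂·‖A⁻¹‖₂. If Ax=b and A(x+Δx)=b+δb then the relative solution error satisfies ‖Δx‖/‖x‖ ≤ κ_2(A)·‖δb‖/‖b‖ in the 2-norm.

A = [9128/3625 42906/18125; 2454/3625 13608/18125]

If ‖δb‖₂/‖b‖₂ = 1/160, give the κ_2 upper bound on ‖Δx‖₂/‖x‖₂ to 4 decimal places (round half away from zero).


0.2813

M = AᵀA = [142948/21025 680064/105125; 680064/105125 3241764/525625]. tr(M)=8104/625, det(M)=1296/15625
eigenvalues of AᵀA: λ = (tr ± √(tr²−4·det))/2 = 324/25, 4/625
σ_max=√(324/25)=(18/5), σ_min=√(4/625)=(2/25) → κ = 45.0000
perturbation bound = 45.0000·1/160 = 0.2813


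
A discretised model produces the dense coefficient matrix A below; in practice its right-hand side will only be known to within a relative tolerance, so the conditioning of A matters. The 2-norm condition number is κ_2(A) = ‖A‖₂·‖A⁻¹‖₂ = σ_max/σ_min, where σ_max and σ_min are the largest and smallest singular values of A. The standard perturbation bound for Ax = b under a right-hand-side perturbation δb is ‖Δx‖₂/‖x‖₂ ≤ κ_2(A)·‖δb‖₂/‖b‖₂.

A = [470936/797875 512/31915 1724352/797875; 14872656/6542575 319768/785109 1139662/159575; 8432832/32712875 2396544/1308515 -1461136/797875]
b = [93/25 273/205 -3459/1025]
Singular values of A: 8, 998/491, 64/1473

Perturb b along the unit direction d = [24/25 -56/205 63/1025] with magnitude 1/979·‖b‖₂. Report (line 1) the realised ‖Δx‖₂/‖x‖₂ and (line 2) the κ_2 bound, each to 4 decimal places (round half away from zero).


0.0018
0.1881

σ_max = 8, σ_min = 64/1473
κ = σ_max/σ_min = 8/(64/1473) = 184.1250
worst-case relative error ≤ 184.1250 × 1/979 = 0.1881
solve Ax = b  →  x = [-61.6261 25.1941 18.3649]
‖b‖₂ = 5.1962 and ‖x‖₂ = 69.0637
δb = ε·‖b‖·d = [0.0051 -0.0014 0.0003]; solving A·Δx = δb gives ‖Δx‖ = 0.1222
realised ‖Δx‖/‖x‖ = 0.0018
realised/bound (from unrounded values) ≈ 0.0094


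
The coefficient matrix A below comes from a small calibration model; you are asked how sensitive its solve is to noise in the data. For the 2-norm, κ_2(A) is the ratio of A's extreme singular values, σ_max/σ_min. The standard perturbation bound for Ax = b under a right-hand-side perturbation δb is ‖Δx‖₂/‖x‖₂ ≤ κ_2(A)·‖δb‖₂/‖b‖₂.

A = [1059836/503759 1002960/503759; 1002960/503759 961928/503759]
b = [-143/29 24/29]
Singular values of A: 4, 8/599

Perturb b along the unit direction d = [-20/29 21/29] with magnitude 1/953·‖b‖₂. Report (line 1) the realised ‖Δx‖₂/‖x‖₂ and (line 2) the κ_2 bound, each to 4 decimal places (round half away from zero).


largest singular value 4, smallest 8/599
κ = σ_max/σ_min = 4/(8/599) = 299.5000
worst-case relative error ≤ 299.5000 × 1/953 = 0.3143
solve Ax = b  →  x = [-207.0948 216.3621]
‖b‖ = 5.0000, ‖x‖ = 299.5009
Δx = A⁻¹·δb where δb = 1/953·5.0000·d; ‖Δx‖ = 0.3928
realised ‖Δx‖/‖x‖ = 0.0013
realised/bound (from unrounded values) ≈ 0.0042

0.0013
0.3143


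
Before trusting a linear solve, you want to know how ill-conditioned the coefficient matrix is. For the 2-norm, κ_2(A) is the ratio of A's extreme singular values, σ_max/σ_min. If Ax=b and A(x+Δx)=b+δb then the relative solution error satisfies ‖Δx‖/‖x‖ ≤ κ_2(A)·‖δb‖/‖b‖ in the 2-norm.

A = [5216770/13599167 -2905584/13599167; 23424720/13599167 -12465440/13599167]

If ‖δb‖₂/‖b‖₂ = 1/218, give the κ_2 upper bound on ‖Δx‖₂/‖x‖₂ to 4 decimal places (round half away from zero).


M = AᵀA = [20153696900/6471545057 -10748406240/6471545057; -10748406240/6471545057 5732918528/6471545057]. tr(M)=1522742084/380679121, det(M)=102400/380679121
char-poly roots: 4 and 25600/380679121
κ = σ_max/σ_min = 2/(160/19511) = 243.8875
perturbation bound = 243.8875·1/218 = 1.1188

1.1188


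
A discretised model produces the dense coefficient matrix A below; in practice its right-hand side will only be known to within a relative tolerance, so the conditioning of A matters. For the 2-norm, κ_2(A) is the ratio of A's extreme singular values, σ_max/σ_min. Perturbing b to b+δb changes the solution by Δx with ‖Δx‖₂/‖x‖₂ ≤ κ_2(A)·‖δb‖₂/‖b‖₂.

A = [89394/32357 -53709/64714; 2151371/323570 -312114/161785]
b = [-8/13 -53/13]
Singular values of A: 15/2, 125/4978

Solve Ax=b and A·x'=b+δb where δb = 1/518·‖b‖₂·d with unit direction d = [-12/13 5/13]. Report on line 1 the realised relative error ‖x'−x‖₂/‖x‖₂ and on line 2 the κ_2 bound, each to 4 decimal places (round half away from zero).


0.0080
0.5766

from the listed singular values, σ₁ = 15/2, σ_n = 125/4978
κ_2(A) = (15/2) / (125/4978) = 298.6800
worst-case relative error ≤ 298.6800 × 1/518 = 0.5766
solve Ax = b  →  x = [-11.6627 -38.0817]
‖b‖ = 4.1231, ‖x‖ = 39.8276
δb = ε·‖b‖·d = [-0.0073 0.0031]; solving A·Δx = δb gives ‖Δx‖ = 0.3170
realised ‖Δx‖/‖x‖ = 0.0080
so the bound overstates the realised error by a factor of ≈ 72.4470 (computed from the unrounded values)
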